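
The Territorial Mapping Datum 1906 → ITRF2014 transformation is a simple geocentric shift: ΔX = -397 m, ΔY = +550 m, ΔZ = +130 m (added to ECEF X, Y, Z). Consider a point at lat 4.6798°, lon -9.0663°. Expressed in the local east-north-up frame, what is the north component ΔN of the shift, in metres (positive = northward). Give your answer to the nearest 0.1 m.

The local north axis is (−sin φ cos λ, −sin φ sin λ, cos φ), giving ΔN = 31.985 + 7.071 + 129.567 = 168.62 m.

ΔN = 168.6 m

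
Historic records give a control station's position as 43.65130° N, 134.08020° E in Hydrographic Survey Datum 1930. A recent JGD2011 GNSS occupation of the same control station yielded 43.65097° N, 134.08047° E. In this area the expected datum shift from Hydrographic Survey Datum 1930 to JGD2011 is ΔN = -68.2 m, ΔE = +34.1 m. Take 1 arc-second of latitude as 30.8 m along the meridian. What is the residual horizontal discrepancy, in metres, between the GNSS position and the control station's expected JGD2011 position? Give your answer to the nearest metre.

34 m

Observed coordinate differences: Δφ = -0.00033°, Δλ = +0.00027°.
Converting to metres (1° lat = 110880 m, cos φ = 0.723554): observed ΔN = -36.6 m, observed ΔE = 21.7 m.
Subtracting the expected shift leaves a residual of -36.6 − (-68.2) = 31.6 m north and 21.7 − (34.1) = -12.4 m east.
Residual distance = √(31.6² + (-12.4)²) = 34.0 m.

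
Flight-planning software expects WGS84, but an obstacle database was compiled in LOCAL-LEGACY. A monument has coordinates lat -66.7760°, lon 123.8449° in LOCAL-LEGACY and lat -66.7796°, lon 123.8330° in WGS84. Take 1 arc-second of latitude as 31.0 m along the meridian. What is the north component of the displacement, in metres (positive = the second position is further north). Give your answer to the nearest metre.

Δφ = -66.7796° − -66.7760° = -0.0036°; Δλ = 123.8330° − 123.8449° = -0.0119°.
1° of latitude = 3600 × 31.00 = 111600 m.
ΔN = Δφ × 111600 = -401.8 m; ΔE = Δλ × 111600 × cos(-66.7760°) = -0.0119 × 111600 × 0.394327 = -523.7 m.

ΔN = -402 m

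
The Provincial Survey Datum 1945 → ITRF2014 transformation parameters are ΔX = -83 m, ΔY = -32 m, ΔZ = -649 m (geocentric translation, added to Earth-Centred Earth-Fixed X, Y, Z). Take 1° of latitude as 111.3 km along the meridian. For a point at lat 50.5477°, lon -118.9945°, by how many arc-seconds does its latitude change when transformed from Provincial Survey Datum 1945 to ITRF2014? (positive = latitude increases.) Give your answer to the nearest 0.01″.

Δφ = -15.04″

sin φ = 0.772154, cos φ = 0.635436, sin λ = -0.874666, cos λ = -0.484726.
North component: ΔN = −sin φ cos λ·ΔX − sin φ sin λ·ΔY + cos φ·ΔZ = −(0.772154)(-0.484726)(-83) − (0.772154)(-0.874666)(-32) + (0.635436)(-649) = -465.08 m.
1° of latitude spans 111300 m, so Δφ = -465.08 / 111300 × 3600 = -15.043″.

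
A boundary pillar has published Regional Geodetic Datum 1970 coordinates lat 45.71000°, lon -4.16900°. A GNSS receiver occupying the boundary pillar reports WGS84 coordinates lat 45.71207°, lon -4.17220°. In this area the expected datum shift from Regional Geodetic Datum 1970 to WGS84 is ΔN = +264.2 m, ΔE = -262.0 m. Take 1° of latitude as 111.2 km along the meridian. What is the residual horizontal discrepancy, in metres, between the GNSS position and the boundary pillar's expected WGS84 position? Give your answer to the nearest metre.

37 m

Observed coordinate differences: Δφ = +0.00207°, Δλ = -0.00320°.
Converting to metres (1° lat = 111200 m, cos φ = 0.698290): observed ΔN = 230.2 m, observed ΔE = -248.5 m.
Subtracting the expected shift leaves a residual of 230.2 − (264.2) = -34.0 m north and -248.5 − (-262.0) = 13.5 m east.
Residual distance = √((-34.0)² + 13.5²) = 36.6 m.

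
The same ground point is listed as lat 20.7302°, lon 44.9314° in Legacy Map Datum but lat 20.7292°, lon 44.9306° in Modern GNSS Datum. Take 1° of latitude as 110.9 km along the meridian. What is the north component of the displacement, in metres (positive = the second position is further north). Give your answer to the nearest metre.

ΔN = -111 m

Δφ = 20.7292° − 20.7302° = -0.0010°; Δλ = 44.9306° − 44.9314° = -0.0008°.
ΔN = Δφ × 110900 = -110.9 m; ΔE = Δλ × 110900 × cos(20.7302°) = -0.0008 × 110900 × 0.935258 = -83.0 m.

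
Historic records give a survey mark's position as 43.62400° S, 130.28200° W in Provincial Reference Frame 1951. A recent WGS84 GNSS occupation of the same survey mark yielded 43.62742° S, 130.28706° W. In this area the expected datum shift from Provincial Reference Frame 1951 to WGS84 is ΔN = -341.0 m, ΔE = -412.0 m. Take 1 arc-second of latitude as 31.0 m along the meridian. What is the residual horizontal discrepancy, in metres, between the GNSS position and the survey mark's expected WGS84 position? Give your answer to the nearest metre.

Observed coordinate differences: Δφ = -0.00342°, Δλ = -0.00506°.
Converting to metres (1° lat = 111600 m, cos φ = 0.723883): observed ΔN = -381.7 m, observed ΔE = -408.8 m.
Subtracting the expected shift leaves a residual of -381.7 − (-341.0) = -40.7 m north and -408.8 − (-412.0) = 3.2 m east.
Residual distance = √((-40.7)² + 3.2²) = 40.8 m.

41 m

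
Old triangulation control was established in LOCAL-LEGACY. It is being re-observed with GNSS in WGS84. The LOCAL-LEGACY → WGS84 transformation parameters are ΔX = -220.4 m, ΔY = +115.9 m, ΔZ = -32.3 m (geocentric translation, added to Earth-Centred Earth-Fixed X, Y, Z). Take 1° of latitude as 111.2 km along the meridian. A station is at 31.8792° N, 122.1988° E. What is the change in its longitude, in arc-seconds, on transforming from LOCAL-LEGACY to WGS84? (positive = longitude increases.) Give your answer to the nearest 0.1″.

sin φ = 0.528130, cos φ = 0.849163, sin λ = 0.846204, cos λ = -0.532859.
East component: ΔE = −sin λ·ΔX + cos λ·ΔY = −(0.846204)(-220.4) + (-0.532859)(115.9) = 124.75 m.
1° of latitude spans 111200 m; at latitude φ, 1° of longitude spans that × cos φ = 94427.0 m, so Δλ = 124.75 / 94427.0 × 3600 = 4.756″.

Δλ = 4.8″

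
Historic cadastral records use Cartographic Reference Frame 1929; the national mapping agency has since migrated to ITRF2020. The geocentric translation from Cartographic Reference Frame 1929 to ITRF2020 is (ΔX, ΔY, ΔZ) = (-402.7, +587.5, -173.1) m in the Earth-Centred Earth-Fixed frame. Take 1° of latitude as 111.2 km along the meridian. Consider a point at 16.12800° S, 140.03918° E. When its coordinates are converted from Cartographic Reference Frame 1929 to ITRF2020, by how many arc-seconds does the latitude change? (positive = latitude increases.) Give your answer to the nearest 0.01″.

Δφ = 0.79″

sin φ = -0.277784, cos φ = 0.960644, sin λ = 0.642264, cos λ = -0.766484.
North component: ΔN = −sin φ cos λ·ΔX − sin φ sin λ·ΔY + cos φ·ΔZ = −(-0.277784)(-0.766484)(-402.7) − (-0.277784)(0.642264)(587.5) + (0.960644)(-173.1) = 24.27 m.
1° of latitude spans 111200 m, so Δφ = 24.27 / 111200 × 3600 = 0.786″.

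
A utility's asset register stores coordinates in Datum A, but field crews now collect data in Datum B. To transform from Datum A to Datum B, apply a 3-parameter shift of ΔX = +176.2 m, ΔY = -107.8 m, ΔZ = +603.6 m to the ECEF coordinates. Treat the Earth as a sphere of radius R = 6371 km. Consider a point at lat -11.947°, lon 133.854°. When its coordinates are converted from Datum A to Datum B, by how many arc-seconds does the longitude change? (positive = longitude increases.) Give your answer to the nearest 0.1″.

Δλ = -1.7″

sin φ = -0.207007, cos φ = 0.978340, sin λ = 0.721108, cos λ = -0.692823.
East component: ΔE = −sin λ·ΔX + cos λ·ΔY = −(0.721108)(176.2) + (-0.692823)(-107.8) = -52.37 m.
1° of latitude spans πR/180 = 111195 m; at latitude φ, 1° of longitude spans that × cos φ = 108786.4 m, so Δλ = -52.37 / 108786.4 × 3600 = -1.733″.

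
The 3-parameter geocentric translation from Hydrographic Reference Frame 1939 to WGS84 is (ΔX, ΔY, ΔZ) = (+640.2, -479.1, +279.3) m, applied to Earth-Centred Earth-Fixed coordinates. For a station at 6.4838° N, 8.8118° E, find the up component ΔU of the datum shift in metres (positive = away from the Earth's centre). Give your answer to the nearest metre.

ΔU = 587 m

The local up (radial) axis is (cos φ cos λ, cos φ sin λ, sin φ), giving ΔU = 628.597 − 72.924 + 31.539 = 587.21 m.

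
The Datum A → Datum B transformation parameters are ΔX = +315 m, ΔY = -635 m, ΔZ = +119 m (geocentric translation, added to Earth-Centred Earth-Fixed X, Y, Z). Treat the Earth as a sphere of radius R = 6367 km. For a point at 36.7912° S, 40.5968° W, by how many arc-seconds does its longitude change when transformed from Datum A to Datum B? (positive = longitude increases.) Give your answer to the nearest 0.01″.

sin φ = -0.598901, cos φ = 0.800823, sin λ = -0.650732, cos λ = 0.759308.
East component: ΔE = −sin λ·ΔX + cos λ·ΔY = −(-0.650732)(315) + (0.759308)(-635) = -277.18 m.
1° of latitude spans πR/180 = 111125 m; at latitude φ, 1° of longitude spans that × cos φ = 88991.6 m, so Δλ = -277.18 / 88991.6 × 3600 = -11.213″.

Δλ = -11.21″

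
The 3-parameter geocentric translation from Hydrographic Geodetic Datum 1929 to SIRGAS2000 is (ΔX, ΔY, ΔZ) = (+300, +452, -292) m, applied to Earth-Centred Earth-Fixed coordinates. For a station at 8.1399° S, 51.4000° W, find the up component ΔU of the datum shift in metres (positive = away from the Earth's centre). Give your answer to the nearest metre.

At φ = -8.1399°, λ = -51.4000°: sin φ = -0.141591, cos φ = 0.989925, sin λ = -0.781520, cos λ = 0.623880.
ΔU = cos φ cos λ·ΔX + cos φ sin λ·ΔY + sin φ·ΔZ = (0.989925)(0.623880)(300) + (0.989925)(-0.781520)(452) + (-0.141591)(-292) = -123.07 m.

ΔU = -123 m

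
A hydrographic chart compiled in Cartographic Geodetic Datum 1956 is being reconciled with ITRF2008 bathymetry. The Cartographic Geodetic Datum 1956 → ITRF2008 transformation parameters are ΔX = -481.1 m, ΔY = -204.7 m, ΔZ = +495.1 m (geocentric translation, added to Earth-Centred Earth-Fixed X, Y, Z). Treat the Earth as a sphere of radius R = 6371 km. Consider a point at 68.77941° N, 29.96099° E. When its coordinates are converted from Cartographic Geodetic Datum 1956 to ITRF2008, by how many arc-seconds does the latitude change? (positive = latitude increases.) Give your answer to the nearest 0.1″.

Δφ = 21.5″

sin φ = 0.932194, cos φ = 0.361960, sin λ = 0.499410, cos λ = 0.866366.
North component: ΔN = −sin φ cos λ·ΔX − sin φ sin λ·ΔY + cos φ·ΔZ = −(0.932194)(0.866366)(-481.1) − (0.932194)(0.499410)(-204.7) + (0.361960)(495.1) = 663.05 m.
1° of latitude spans πR/180 = 111195 m, so Δφ = 663.05 / 111195 × 3600 = 21.467″.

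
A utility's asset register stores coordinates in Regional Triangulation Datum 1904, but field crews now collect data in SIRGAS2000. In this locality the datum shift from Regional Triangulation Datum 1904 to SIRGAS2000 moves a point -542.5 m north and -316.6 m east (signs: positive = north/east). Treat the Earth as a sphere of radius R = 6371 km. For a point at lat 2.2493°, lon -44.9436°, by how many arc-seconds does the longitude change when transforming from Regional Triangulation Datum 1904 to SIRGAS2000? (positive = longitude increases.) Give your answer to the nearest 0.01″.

At latitude 2.2493°, cos φ = 0.999230.
One radian of longitude at latitude φ spans R cos φ, so Δλ = ΔE / (R cos φ) = -316.6 / (6371000 × 0.999230) = -4.9732e-05 rad = -10.258″.

Δλ = -10.26″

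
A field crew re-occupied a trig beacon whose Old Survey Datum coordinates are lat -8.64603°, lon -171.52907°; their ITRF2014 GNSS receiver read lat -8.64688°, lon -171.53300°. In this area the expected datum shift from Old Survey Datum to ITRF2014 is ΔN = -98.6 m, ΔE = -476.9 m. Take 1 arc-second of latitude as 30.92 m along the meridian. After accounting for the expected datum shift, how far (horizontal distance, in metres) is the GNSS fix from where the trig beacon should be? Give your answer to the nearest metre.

Observed coordinate differences: Δφ = -0.00085°, Δλ = -0.00393°.
Converting to metres (1° lat = 111312 m, cos φ = 0.988636): observed ΔN = -94.6 m, observed ΔE = -432.5 m.
Subtracting the expected shift leaves a residual of -94.6 − (-98.6) = 4.0 m north and -432.5 − (-476.9) = 44.4 m east.
Residual distance = √(4.0² + 44.4²) = 44.6 m.

45 m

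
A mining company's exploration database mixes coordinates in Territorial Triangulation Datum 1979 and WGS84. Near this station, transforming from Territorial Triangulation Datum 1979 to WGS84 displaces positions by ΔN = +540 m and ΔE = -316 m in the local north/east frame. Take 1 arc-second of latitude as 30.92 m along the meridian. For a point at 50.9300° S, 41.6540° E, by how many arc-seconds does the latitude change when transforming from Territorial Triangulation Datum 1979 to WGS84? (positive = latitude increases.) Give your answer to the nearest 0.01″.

1″ of latitude = 30.92 m, so Δφ = 540.0 / 30.92 = 17.464″.

Δφ = 17.46″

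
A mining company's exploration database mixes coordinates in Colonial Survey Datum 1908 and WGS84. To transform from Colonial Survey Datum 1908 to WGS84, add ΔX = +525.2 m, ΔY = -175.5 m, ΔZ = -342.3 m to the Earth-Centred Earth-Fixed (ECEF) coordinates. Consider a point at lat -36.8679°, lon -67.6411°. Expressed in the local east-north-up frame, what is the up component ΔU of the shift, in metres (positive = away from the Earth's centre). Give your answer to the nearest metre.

At φ = -36.8679°, λ = -67.6411°: sin φ = -0.599972, cos φ = 0.800021, sin λ = -0.924819, cos λ = 0.380407.
ΔU = cos φ cos λ·ΔX + cos φ sin λ·ΔY + sin φ·ΔZ = (0.800021)(0.380407)(525.2) + (0.800021)(-0.924819)(-175.5) + (-0.599972)(-342.3) = 495.05 m.

ΔU = 495 m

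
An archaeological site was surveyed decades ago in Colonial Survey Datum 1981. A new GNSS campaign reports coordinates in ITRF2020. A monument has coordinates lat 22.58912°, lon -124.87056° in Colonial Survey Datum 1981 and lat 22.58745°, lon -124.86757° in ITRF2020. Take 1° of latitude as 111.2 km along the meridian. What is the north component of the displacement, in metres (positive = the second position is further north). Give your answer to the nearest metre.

ΔN = -186 m

Δφ = 22.58745° − 22.58912° = -0.00167°; Δλ = -124.86757° − -124.87056° = +0.00299°.
ΔN = Δφ × 111200 = -185.7 m; ΔE = Δλ × 111200 × cos(22.58912°) = +0.00299 × 111200 × 0.923283 = 307.0 m.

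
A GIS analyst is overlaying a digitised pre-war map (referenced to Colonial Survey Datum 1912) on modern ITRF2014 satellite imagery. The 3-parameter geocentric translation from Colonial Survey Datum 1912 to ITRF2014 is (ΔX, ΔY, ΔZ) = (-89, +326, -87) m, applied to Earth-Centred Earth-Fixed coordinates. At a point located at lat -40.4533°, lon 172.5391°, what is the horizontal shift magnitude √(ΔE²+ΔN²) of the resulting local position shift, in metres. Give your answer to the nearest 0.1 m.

The local east axis at (φ, λ) is (−sin λ, cos λ, 0), so ΔE = −sin(172.5391°)·(-89) + cos(172.5391°)·326 = -311.68 m.
The local north axis is (−sin φ cos λ, −sin φ sin λ, cos φ), giving ΔN = 57.257 + 27.466 − 66.201 = 18.52 m.
Horizontal magnitude = √(ΔE² + ΔN²) = √((-311.68)² + 18.52²) = 312.23 m.

312.2 m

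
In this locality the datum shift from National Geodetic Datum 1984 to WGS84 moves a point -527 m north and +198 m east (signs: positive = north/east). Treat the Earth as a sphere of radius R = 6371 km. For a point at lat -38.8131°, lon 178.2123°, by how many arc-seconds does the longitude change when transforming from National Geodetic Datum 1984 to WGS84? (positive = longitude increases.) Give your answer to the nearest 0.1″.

At latitude -38.8131°, cos φ = 0.779195.
One radian of longitude at latitude φ spans R cos φ, so Δλ = ΔE / (R cos φ) = 198.0 / (6371000 × 0.779195) = 3.9885e-05 rad = 8.227″.

Δλ = 8.2″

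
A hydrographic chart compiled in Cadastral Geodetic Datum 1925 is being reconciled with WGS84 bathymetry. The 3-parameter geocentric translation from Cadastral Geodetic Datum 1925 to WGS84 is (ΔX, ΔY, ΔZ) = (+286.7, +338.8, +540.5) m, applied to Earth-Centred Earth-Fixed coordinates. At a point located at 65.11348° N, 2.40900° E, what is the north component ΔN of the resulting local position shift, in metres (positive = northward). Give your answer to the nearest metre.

At φ = 65.11348°, λ = 2.40900°: sin φ = 0.907143, cos φ = 0.420822, sin λ = 0.042033, cos λ = 0.999116.
ΔN = −sin φ cos λ·ΔX − sin φ sin λ·ΔY + cos φ·ΔZ = −(0.907143)(0.999116)(286.7) − (0.907143)(0.042033)(338.8) + (0.420822)(540.5) = -45.31 m.

ΔN = -45 m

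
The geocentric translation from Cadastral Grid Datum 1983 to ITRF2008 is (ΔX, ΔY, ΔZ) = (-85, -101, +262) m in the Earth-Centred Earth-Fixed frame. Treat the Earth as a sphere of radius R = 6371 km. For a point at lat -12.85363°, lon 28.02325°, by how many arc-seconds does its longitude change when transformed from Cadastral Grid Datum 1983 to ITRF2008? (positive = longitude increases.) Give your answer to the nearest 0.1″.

sin φ = -0.222461, cos φ = 0.974942, sin λ = 0.469830, cos λ = 0.882757.
East component: ΔE = −sin λ·ΔX + cos λ·ΔY = −(0.469830)(-85) + (0.882757)(-101) = -49.22 m.
1° of latitude spans πR/180 = 111195 m; at latitude φ, 1° of longitude spans that × cos φ = 108408.6 m, so Δλ = -49.22 / 108408.6 × 3600 = -1.635″.

Δλ = -1.6″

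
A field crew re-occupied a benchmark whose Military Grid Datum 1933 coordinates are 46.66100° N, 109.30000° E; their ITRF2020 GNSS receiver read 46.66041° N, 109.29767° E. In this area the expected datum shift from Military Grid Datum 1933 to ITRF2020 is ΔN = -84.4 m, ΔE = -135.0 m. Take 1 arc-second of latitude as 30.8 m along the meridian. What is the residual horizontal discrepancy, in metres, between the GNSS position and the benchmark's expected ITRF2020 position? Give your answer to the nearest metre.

Observed coordinate differences: Δφ = -0.00059°, Δλ = -0.00233°.
Converting to metres (1° lat = 110880 m, cos φ = 0.686314): observed ΔN = -65.4 m, observed ΔE = -177.3 m.
Subtracting the expected shift leaves a residual of -65.4 − (-84.4) = 19.0 m north and -177.3 − (-135.0) = -42.3 m east.
Residual distance = √(19.0² + (-42.3)²) = 46.4 m.

46 m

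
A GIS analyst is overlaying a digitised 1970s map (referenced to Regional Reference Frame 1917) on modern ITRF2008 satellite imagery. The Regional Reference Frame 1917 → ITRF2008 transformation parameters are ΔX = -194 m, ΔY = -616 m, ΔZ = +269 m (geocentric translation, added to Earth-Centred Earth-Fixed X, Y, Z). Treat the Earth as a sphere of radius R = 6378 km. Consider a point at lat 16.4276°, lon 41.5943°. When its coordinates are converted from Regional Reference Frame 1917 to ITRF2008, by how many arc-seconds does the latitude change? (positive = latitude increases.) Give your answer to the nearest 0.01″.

Δφ = 13.41″

sin φ = 0.282804, cos φ = 0.959178, sin λ = 0.663852, cos λ = 0.747864.
North component: ΔN = −sin φ cos λ·ΔX − sin φ sin λ·ΔY + cos φ·ΔZ = −(0.282804)(0.747864)(-194) − (0.282804)(0.663852)(-616) + (0.959178)(269) = 414.70 m.
1° of latitude spans πR/180 = 111317 m, so Δφ = 414.70 / 111317 × 3600 = 13.411″.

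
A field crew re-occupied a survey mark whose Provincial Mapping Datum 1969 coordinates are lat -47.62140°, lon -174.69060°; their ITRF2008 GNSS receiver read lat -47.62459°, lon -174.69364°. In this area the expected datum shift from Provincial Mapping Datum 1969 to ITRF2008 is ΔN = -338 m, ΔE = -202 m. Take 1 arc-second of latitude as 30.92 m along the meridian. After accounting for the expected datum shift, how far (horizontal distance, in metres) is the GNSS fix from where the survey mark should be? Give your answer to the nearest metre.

Observed coordinate differences: Δφ = -0.00319°, Δλ = -0.00304°.
Converting to metres (1° lat = 111312 m, cos φ = 0.674027): observed ΔN = -355.1 m, observed ΔE = -228.1 m.
Subtracting the expected shift leaves a residual of -355.1 − (-338) = -17.1 m north and -228.1 − (-202) = -26.1 m east.
Residual distance = √((-17.1)² + (-26.1)²) = 31.2 m.

31 m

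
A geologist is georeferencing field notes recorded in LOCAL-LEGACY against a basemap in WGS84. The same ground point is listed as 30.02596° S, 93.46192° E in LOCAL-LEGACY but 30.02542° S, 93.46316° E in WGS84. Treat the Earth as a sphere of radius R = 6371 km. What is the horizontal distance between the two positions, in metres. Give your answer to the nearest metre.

Δφ = -30.02542° − -30.02596° = +0.00054°; Δλ = 93.46316° − 93.46192° = +0.00124°.
1° along a meridian = πR/180 = 111195 m.
ΔN = Δφ × 111195 = 60.0 m; ΔE = Δλ × 111195 × cos(-30.02596°) = +0.00124 × 111195 × 0.865799 = 119.4 m.
Distance = √(ΔE² + ΔN²) = √(119.4² + 60.0²) = 133.6 m.

134 m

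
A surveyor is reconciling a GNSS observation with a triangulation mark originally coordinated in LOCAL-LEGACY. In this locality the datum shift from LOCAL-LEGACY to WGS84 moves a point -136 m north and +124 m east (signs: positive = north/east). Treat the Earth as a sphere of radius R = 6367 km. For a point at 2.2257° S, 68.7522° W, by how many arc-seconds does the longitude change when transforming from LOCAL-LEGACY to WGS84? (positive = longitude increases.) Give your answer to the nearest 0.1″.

Δλ = 4.0″

At latitude -2.2257°, cos φ = 0.999246.
One radian of longitude at latitude φ spans R cos φ, so Δλ = ΔE / (R cos φ) = 124.0 / (6367000 × 0.999246) = 1.9490e-05 rad = 4.020″.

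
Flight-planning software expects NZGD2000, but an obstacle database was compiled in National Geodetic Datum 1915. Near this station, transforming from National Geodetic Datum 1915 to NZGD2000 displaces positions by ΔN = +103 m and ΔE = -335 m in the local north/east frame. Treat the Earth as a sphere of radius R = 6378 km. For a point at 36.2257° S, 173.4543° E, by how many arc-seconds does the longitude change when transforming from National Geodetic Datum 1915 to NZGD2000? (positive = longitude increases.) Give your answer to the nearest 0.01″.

At latitude -36.2257°, cos φ = 0.806695.
One radian of longitude at latitude φ spans R cos φ, so Δλ = ΔE / (R cos φ) = -335.0 / (6378000 × 0.806695) = -6.5110e-05 rad = -13.430″.

Δλ = -13.43″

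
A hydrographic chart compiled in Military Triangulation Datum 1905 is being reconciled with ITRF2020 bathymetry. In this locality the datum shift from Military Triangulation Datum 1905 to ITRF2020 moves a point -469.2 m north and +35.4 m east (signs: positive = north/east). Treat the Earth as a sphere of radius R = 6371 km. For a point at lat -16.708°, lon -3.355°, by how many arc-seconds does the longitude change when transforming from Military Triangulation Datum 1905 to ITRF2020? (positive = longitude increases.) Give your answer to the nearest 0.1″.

At latitude -16.708°, cos φ = 0.957782.
One radian of longitude at latitude φ spans R cos φ, so Δλ = ΔE / (R cos φ) = 35.4 / (6371000 × 0.957782) = 5.8013e-06 rad = 1.197″.

Δλ = 1.2″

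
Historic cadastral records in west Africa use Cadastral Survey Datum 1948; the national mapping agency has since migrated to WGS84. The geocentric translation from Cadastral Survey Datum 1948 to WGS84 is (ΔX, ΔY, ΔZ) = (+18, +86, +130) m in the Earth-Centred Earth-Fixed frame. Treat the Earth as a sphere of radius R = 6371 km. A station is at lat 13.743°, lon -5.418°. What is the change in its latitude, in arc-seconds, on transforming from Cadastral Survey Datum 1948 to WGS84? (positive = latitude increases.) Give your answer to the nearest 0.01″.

Δφ = 4.01″

sin φ = 0.237567, cos φ = 0.971371, sin λ = -0.094421, cos λ = 0.995532.
North component: ΔN = −sin φ cos λ·ΔX − sin φ sin λ·ΔY + cos φ·ΔZ = −(0.237567)(0.995532)(18) − (0.237567)(-0.094421)(86) + (0.971371)(130) = 123.95 m.
1° of latitude spans πR/180 = 111195 m, so Δφ = 123.95 / 111195 × 3600 = 4.013″.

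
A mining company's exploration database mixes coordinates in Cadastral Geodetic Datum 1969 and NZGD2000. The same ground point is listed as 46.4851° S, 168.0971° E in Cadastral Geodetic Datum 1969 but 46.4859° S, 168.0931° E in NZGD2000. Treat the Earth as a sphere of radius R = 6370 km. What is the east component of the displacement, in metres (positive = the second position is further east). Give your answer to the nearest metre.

Δφ = -46.4859° − -46.4851° = -0.0008°; Δλ = 168.0931° − 168.0971° = -0.0040°.
1° along a meridian = πR/180 = 111177 m.
ΔN = Δφ × 111177 = -88.9 m; ΔE = Δλ × 111177 × cos(-46.4851°) = -0.0040 × 111177 × 0.688543 = -306.2 m.

ΔE = -306 m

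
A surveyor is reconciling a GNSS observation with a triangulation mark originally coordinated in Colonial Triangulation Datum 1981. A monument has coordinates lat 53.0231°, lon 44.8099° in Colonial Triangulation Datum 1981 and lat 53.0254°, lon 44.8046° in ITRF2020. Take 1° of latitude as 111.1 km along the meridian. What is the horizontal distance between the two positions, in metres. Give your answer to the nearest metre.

437 m

Δφ = 53.0254° − 53.0231° = +0.0023°; Δλ = 44.8046° − 44.8099° = -0.0053°.
ΔN = Δφ × 111100 = 255.5 m; ΔE = Δλ × 111100 × cos(53.0231°) = -0.0053 × 111100 × 0.601493 = -354.2 m.
Distance = √(ΔE² + ΔN²) = √((-354.2)² + 255.5²) = 436.7 m.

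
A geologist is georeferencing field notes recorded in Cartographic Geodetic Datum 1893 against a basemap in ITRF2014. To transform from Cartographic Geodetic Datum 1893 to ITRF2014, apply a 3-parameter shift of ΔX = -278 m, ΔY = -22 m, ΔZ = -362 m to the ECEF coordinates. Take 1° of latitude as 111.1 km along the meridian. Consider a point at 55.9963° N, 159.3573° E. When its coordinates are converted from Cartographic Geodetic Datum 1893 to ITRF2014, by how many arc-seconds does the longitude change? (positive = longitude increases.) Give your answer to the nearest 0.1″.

sin φ = 0.829001, cos φ = 0.559246, sin λ = 0.352539, cos λ = -0.935797.
East component: ΔE = −sin λ·ΔX + cos λ·ΔY = −(0.352539)(-278) + (-0.935797)(-22) = 118.59 m.
1° of latitude spans 111100 m; at latitude φ, 1° of longitude spans that × cos φ = 62132.3 m, so Δλ = 118.59 / 62132.3 × 3600 = 6.871″.

Δλ = 6.9″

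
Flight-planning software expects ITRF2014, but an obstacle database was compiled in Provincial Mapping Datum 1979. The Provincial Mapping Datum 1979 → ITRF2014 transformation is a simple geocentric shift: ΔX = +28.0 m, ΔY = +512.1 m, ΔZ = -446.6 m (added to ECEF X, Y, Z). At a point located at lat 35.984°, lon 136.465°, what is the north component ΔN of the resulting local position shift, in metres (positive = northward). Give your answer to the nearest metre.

ΔN = -557 m

At φ = 35.984°, λ = 136.465°: sin φ = 0.587559, cos φ = 0.809181, sin λ = 0.688798, cos λ = -0.724954.
ΔN = −sin φ cos λ·ΔX − sin φ sin λ·ΔY + cos φ·ΔZ = −(0.587559)(-0.724954)(28.0) − (0.587559)(0.688798)(512.1) + (0.809181)(-446.6) = -556.71 m.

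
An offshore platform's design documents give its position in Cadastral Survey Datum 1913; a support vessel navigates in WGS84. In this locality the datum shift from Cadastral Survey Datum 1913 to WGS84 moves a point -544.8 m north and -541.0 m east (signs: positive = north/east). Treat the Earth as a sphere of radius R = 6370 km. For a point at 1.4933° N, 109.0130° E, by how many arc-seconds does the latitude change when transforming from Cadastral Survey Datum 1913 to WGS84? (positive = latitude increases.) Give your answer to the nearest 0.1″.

On a sphere of radius R, 1 rad of latitude = R, so Δφ = ΔN / R = -544.8 / 6370000 = -8.5526e-05 rad = -17.641″.

Δφ = -17.6″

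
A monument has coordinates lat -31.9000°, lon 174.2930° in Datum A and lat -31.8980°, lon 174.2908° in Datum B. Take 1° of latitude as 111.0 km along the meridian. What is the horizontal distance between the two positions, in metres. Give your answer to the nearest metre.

Δφ = -31.8980° − -31.9000° = +0.0020°; Δλ = 174.2908° − 174.2930° = -0.0022°.
ΔN = Δφ × 111000 = 222.0 m; ΔE = Δλ × 111000 × cos(-31.9000°) = -0.0022 × 111000 × 0.848972 = -207.3 m.
Distance = √(ΔE² + ΔN²) = √((-207.3)² + 222.0²) = 303.8 m.

304 m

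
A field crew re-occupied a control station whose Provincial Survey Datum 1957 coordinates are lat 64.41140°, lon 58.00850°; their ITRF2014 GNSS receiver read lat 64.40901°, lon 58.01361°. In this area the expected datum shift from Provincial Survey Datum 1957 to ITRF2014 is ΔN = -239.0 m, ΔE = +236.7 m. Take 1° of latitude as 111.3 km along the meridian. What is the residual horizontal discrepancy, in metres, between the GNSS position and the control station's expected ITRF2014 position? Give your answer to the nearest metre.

28 m

Observed coordinate differences: Δφ = -0.00239°, Δλ = +0.00511°.
Converting to metres (1° lat = 111300 m, cos φ = 0.431906): observed ΔN = -266.0 m, observed ΔE = 245.6 m.
Subtracting the expected shift leaves a residual of -266.0 − (-239.0) = -27.0 m north and 245.6 − (236.7) = 8.9 m east.
Residual distance = √((-27.0)² + 8.9²) = 28.4 m.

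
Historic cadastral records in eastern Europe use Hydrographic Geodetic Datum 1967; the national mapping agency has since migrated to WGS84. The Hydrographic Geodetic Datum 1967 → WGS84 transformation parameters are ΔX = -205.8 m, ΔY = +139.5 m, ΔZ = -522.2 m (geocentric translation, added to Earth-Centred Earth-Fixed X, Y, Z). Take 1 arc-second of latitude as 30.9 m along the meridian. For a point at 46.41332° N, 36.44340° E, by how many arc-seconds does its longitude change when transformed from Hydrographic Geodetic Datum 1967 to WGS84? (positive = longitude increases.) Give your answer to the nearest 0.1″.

sin φ = 0.724332, cos φ = 0.689451, sin λ = 0.594028, cos λ = 0.804444.
East component: ΔE = −sin λ·ΔX + cos λ·ΔY = −(0.594028)(-205.8) + (0.804444)(139.5) = 234.47 m.
1° of latitude spans 3600 × 30.90 = 111240 m; at latitude φ, 1° of longitude spans that × cos φ = 76694.5 m, so Δλ = 234.47 / 76694.5 × 3600 = 11.006″.

Δλ = 11.0″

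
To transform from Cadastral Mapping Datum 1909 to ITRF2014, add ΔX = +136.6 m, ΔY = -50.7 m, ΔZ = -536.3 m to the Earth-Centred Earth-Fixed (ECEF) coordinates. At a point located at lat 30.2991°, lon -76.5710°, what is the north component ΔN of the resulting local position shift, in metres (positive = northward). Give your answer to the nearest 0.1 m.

At φ = 30.2991°, λ = -76.5710°: sin φ = 0.504514, cos φ = 0.863403, sin λ = -0.972658, cos λ = 0.232240.
ΔN = −sin φ cos λ·ΔX − sin φ sin λ·ΔY + cos φ·ΔZ = −(0.504514)(0.232240)(136.6) − (0.504514)(-0.972658)(-50.7) + (0.863403)(-536.3) = -503.93 m.

ΔN = -503.9 m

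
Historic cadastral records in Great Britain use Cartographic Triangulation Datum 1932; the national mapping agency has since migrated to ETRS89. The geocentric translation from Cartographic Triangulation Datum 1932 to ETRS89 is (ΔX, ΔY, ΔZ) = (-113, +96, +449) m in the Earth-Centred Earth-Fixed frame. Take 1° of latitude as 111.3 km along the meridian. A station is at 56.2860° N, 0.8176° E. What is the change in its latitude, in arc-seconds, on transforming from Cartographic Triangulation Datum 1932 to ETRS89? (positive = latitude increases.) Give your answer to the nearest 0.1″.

Δφ = 11.1″

sin φ = 0.831819, cos φ = 0.555048, sin λ = 0.014269, cos λ = 0.999898.
North component: ΔN = −sin φ cos λ·ΔX − sin φ sin λ·ΔY + cos φ·ΔZ = −(0.831819)(0.999898)(-113) − (0.831819)(0.014269)(96) + (0.555048)(449) = 342.06 m.
1° of latitude spans 111300 m, so Δφ = 342.06 / 111300 × 3600 = 11.064″.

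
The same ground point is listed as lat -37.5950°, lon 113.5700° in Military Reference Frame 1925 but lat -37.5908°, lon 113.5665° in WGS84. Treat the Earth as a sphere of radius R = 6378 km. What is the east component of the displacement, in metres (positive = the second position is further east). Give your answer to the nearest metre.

Δφ = -37.5908° − -37.5950° = +0.0042°; Δλ = 113.5665° − 113.5700° = -0.0035°.
1° along a meridian = πR/180 = 111317 m.
ΔN = Δφ × 111317 = 467.5 m; ΔE = Δλ × 111317 × cos(-37.5950°) = -0.0035 × 111317 × 0.792343 = -308.7 m.

ΔE = -309 m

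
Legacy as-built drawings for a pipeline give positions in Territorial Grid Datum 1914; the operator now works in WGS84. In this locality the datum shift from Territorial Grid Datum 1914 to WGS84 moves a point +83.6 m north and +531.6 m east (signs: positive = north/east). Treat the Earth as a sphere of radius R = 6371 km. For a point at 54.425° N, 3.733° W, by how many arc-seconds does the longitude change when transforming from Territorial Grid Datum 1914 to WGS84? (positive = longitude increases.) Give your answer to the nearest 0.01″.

At latitude 54.425°, cos φ = 0.581768.
One radian of longitude at latitude φ spans R cos φ, so Δλ = ΔE / (R cos φ) = 531.6 / (6371000 × 0.581768) = 1.4343e-04 rad = 29.584″.

Δλ = 29.58″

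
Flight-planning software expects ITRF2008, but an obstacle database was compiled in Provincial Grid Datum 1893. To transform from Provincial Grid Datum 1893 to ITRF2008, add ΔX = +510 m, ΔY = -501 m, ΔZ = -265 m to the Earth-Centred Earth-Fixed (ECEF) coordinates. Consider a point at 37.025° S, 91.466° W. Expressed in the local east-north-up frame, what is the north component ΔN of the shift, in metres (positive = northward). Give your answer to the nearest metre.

ΔN = 82 m

The local north axis is (−sin φ cos λ, −sin φ sin λ, cos φ), giving ΔN = -7.857 + 301.585 − 211.569 = 82.16 m.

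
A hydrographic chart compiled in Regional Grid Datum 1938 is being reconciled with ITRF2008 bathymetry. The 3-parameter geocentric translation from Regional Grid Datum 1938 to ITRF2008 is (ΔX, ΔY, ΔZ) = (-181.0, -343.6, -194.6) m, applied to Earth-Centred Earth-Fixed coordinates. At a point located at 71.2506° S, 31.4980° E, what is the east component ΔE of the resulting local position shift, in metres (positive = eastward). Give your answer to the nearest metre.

The local east axis at (φ, λ) is (−sin λ, cos λ, 0), so ΔE = −sin(31.4980°)·(-181.0) + cos(31.4980°)·(-343.6) = -198.41 m.

ΔE = -198 m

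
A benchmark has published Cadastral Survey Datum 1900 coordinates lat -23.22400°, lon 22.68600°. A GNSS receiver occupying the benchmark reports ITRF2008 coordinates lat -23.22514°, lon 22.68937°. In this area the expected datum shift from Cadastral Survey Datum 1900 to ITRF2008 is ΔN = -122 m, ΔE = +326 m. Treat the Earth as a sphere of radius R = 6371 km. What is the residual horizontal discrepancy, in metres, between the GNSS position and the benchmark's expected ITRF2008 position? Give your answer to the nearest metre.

Observed coordinate differences: Δφ = -0.00114°, Δλ = +0.00337°.
Converting to metres (1° lat = 111195 m, cos φ = 0.918970): observed ΔN = -126.8 m, observed ΔE = 344.4 m.
Subtracting the expected shift leaves a residual of -126.8 − (-122) = -4.8 m north and 344.4 − (326) = 18.4 m east.
Residual distance = √((-4.8)² + 18.4²) = 19.0 m.

19 m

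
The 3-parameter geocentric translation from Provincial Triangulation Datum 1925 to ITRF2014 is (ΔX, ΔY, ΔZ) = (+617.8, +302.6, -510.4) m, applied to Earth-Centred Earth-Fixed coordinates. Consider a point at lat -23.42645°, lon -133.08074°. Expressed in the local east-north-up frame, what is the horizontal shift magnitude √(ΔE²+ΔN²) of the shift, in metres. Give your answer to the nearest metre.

764 m

The local east axis at (φ, λ) is (−sin λ, cos λ, 0), so ΔE = −sin(-133.08074°)·617.8 + cos(-133.08074°)·302.6 = 244.55 m.
The local north axis is (−sin φ cos λ, −sin φ sin λ, cos φ), giving ΔN = -167.765 − 87.870 − 468.328 = -723.96 m.
Horizontal magnitude = √(ΔE² + ΔN²) = √(244.55² + (-723.96)²) = 764.15 m.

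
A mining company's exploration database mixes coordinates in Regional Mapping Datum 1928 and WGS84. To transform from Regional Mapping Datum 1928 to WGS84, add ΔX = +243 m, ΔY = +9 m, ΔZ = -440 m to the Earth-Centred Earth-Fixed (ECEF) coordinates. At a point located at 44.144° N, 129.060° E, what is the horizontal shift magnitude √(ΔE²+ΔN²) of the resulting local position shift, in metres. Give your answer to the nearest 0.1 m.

The local east axis at (φ, λ) is (−sin λ, cos λ, 0), so ΔE = −sin(129.060°)·243 + cos(129.060°)·9 = -194.36 m.
The local north axis is (−sin φ cos λ, −sin φ sin λ, cos φ), giving ΔN = 106.644 − 4.867 − 315.740 = -213.96 m.
Horizontal magnitude = √(ΔE² + ΔN²) = √((-194.36)² + (-213.96)²) = 289.06 m.

289.1 m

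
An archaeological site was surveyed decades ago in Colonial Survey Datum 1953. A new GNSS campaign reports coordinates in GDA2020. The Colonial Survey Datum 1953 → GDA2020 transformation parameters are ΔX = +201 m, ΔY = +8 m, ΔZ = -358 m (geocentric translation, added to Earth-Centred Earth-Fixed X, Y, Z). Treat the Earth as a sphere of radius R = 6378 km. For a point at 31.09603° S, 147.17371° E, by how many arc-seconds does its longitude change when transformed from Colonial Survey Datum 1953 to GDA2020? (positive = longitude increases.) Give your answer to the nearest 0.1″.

Δλ = -4.4″

sin φ = -0.516474, cos φ = 0.856303, sin λ = 0.542094, cos λ = -0.840318.
East component: ΔE = −sin λ·ΔX + cos λ·ΔY = −(0.542094)(201) + (-0.840318)(8) = -115.68 m.
1° of latitude spans πR/180 = 111317 m; at latitude φ, 1° of longitude spans that × cos φ = 95321.2 m, so Δλ = -115.68 / 95321.2 × 3600 = -4.369″.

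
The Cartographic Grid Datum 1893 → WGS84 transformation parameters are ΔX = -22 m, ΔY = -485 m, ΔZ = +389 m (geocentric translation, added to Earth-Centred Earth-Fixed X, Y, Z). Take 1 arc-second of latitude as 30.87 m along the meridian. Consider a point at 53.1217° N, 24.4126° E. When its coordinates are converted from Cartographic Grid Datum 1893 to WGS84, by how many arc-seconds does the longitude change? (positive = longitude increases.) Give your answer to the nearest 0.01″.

Δλ = -23.35″

sin φ = 0.799912, cos φ = 0.600117, sin λ = 0.413305, cos λ = 0.910593.
East component: ΔE = −sin λ·ΔX + cos λ·ΔY = −(0.413305)(-22) + (0.910593)(-485) = -432.54 m.
1° of latitude spans 3600 × 30.87 = 111132 m; at latitude φ, 1° of longitude spans that × cos φ = 66692.2 m, so Δλ = -432.54 / 66692.2 × 3600 = -23.348″.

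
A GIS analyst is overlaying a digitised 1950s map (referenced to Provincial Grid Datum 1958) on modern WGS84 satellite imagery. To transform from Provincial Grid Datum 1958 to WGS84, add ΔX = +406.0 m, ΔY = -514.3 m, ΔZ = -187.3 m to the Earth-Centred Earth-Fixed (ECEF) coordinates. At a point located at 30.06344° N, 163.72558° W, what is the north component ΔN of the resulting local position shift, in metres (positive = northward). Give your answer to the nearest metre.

At φ = 30.06344°, λ = -163.72558°: sin φ = 0.500959, cos φ = 0.865471, sin λ = -0.280238, cos λ = -0.959931.
ΔN = −sin φ cos λ·ΔX − sin φ sin λ·ΔY + cos φ·ΔZ = −(0.500959)(-0.959931)(406.0) − (0.500959)(-0.280238)(-514.3) + (0.865471)(-187.3) = -39.06 m.

ΔN = -39 m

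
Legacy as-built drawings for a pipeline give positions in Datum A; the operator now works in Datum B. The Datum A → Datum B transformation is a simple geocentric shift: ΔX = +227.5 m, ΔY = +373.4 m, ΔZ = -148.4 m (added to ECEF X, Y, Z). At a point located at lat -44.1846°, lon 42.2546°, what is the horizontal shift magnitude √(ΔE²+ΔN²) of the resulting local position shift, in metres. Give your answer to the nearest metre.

223 m

The local east axis at (φ, λ) is (−sin λ, cos λ, 0), so ΔE = −sin(42.2546°)·227.5 + cos(42.2546°)·373.4 = 123.40 m.
The local north axis is (−sin φ cos λ, −sin φ sin λ, cos φ), giving ΔN = 117.361 + 174.999 − 106.417 = 185.94 m.
Horizontal magnitude = √(ΔE² + ΔN²) = √(123.40² + 185.94²) = 223.16 m.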